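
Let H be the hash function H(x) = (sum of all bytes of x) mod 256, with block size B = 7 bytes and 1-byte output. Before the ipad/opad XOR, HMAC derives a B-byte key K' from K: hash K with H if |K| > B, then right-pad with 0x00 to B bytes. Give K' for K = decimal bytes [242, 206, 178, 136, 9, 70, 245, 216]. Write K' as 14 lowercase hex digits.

|K| = 8 > B = 7, so first hash the key.
H(K): sum = 242+206+178+136+9+70+245+216 = 1302; mod 256 = 22 → 16.
Zero-pad H(K) = 16 to 7 bytes: K' = 16 00 00 00 00 00 00.

16000000000000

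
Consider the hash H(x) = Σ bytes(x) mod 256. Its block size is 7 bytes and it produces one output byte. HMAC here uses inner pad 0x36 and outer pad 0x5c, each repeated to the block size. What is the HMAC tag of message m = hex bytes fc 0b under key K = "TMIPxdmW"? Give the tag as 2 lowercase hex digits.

Key "TMIPxdmW" = 54 4d 49 50 78 64 6d 57 is 8 bytes > B = 7, so hash it first: H(key) = da, then zero-pad to 7 bytes: K' = da 00 00 00 00 00 00.
K' ⊕ ipad = ec 36 36 36 36 36 36.  K' ⊕ opad = 86 5c 5c 5c 5c 5c 5c.
Inner input = (K'⊕ipad) ∥ m = ec 36 36 36 36 36 36 ∥ fc 0b.
Inner hash: sum = 236+54+54+54+54+54+54+252+11 = 823; mod 256 = 55 → 37.
Outer input = (K'⊕opad) ∥ inner = 86 5c 5c 5c 5c 5c 5c ∥ 37.
Outer hash (tag): sum = 134+92+92+92+92+92+92+55 = 741; mod 256 = 229 → e5.

e5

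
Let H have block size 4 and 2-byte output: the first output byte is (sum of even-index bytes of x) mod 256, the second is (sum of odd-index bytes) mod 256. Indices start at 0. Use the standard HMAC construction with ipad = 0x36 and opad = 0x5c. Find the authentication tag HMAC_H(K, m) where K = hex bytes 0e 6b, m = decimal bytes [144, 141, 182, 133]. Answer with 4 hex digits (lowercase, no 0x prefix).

Key hex bytes 0e 6b is 2 bytes ≤ B = 4; zero-pad to 4 bytes: K' = 0e 6b 00 00.
K' ⊕ ipad = 38 5d 36 36.  K' ⊕ opad = 52 37 5c 5c.
Inner input = (K'⊕ipad) ∥ m = 38 5d 36 36 ∥ 90 8d b6 85.
Inner hash: even-index sum = 436 mod 256 = 180; odd-index sum = 421 mod 256 = 165 → b4 a5.
Outer input = (K'⊕opad) ∥ inner = 52 37 5c 5c ∥ b4 a5.
Outer hash (tag): even-index sum = 354 mod 256 = 98; odd-index sum = 312 mod 256 = 56 → 62 38.

6238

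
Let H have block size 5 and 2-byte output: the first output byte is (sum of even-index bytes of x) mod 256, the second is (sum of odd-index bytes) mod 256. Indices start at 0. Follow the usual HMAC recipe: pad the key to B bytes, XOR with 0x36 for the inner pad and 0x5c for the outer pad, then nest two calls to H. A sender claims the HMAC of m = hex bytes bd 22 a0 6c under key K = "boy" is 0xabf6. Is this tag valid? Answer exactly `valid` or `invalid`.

valid

Key "boy" = 62 6f 79 is 3 bytes ≤ B = 5; zero-pad to 5 bytes: K' = 62 6f 79 00 00.
K' ⊕ ipad = 54 59 4f 36 36; K' ⊕ opad = 3e 33 25 5c 5c.
Inner hash: even-index sum = 359 mod 256 = 103; odd-index sum = 492 mod 256 = 236 → 67 ec.
Outer hash (recomputed tag): even-index sum = 427 mod 256 = 171; odd-index sum = 246 mod 256 = 246 → ab f6.
Recomputed tag = abf6; claimed = abf6 → match.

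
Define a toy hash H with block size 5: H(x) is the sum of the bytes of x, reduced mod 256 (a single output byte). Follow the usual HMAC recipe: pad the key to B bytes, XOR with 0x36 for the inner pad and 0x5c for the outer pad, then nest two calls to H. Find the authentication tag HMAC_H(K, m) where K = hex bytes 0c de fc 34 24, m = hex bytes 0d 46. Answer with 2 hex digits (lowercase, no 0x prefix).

a5

Key hex bytes 0c de fc 34 24 is exactly B = 5 bytes: K' = 0c de fc 34 24.
K' ⊕ ipad = 3a e8 ca 02 12.  K' ⊕ opad = 50 82 a0 68 78.
Inner input = (K'⊕ipad) ∥ m = 3a e8 ca 02 12 ∥ 0d 46.
Inner hash: sum = 58+232+202+2+18+13+70 = 595; mod 256 = 83 → 53.
Outer input = (K'⊕opad) ∥ inner = 50 82 a0 68 78 ∥ 53.
Outer hash (tag): sum = 80+130+160+104+120+83 = 677; mod 256 = 165 → a5.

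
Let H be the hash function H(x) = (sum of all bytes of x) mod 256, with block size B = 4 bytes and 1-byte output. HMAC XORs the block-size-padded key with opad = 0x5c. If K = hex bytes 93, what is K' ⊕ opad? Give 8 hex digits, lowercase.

cf5c5c5c

Key hex bytes 93 is 1 byte ≤ B = 4; zero-pad to 4 bytes: K' = 93 00 00 00.
XOR each byte with 0x5c: 93⊕5c=cf, 00⊕5c=5c, 00⊕5c=5c, 00⊕5c=5c.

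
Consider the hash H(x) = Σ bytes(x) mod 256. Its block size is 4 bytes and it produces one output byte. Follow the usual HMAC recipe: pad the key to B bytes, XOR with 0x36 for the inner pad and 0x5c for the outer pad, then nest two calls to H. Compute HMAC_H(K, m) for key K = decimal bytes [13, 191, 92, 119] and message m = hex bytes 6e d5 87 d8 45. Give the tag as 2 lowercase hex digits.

b5

Key decimal bytes [13, 191, 92, 119] = 0d bf 5c 77 is exactly B = 4 bytes: K' = 0d bf 5c 77.
K' ⊕ ipad = 3b 89 6a 41.  K' ⊕ opad = 51 e3 00 2b.
Inner input = (K'⊕ipad) ∥ m = 3b 89 6a 41 ∥ 6e d5 87 d8 45.
Inner hash: sum = 59+137+106+65+110+213+135+216+69 = 1110; mod 256 = 86 → 56.
Outer input = (K'⊕opad) ∥ inner = 51 e3 00 2b ∥ 56.
Outer hash (tag): sum = 81+227+0+43+86 = 437; mod 256 = 181 → b5.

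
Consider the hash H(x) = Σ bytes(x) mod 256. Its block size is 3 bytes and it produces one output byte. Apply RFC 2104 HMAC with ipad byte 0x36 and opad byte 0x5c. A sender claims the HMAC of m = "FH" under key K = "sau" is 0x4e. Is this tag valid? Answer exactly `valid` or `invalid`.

Key "sau" = 73 61 75 is exactly B = 3 bytes: K' = 73 61 75.
K' ⊕ ipad = 45 57 43; K' ⊕ opad = 2f 3d 29.
Inner hash: sum = 69+87+67+70+72 = 365; mod 256 = 109 → 6d.
Outer hash (recomputed tag): sum = 47+61+41+109 = 258; mod 256 = 2 → 02.
Recomputed tag = 02; claimed = 4e → mismatch.

invalid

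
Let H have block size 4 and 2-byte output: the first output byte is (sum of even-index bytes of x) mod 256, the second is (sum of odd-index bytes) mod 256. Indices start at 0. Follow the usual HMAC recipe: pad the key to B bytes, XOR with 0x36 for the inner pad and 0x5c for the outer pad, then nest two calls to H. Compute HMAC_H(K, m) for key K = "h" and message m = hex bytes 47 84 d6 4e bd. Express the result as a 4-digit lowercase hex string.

Key "h" = 68 is 1 byte ≤ B = 4; zero-pad to 4 bytes: K' = 68 00 00 00.
K' ⊕ ipad = 5e 36 36 36.  K' ⊕ opad = 34 5c 5c 5c.
Inner input = (K'⊕ipad) ∥ m = 5e 36 36 36 ∥ 47 84 d6 4e bd.
Inner hash: even-index sum = 622 mod 256 = 110; odd-index sum = 318 mod 256 = 62 → 6e 3e.
Outer input = (K'⊕opad) ∥ inner = 34 5c 5c 5c ∥ 6e 3e.
Outer hash (tag): even-index sum = 254 mod 256 = 254; odd-index sum = 246 mod 256 = 246 → fe f6.

fef6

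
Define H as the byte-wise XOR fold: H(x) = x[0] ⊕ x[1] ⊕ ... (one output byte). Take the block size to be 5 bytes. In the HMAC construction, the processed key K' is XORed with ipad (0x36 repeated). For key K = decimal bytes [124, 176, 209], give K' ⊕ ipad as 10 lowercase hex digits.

4a86e73636

Key decimal bytes [124, 176, 209] = 7c b0 d1 is 3 bytes ≤ B = 5; zero-pad to 5 bytes: K' = 7c b0 d1 00 00.
XOR each byte with 0x36: 7c⊕36=4a, b0⊕36=86, d1⊕36=e7, 00⊕36=36, 00⊕36=36.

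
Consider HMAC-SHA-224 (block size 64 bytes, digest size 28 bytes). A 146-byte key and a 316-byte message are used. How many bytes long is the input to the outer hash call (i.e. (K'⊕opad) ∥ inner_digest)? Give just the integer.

92

Key is 146 > 64 bytes, so it is hashed to 28 bytes then zero-padded to 64: |K'| = 64.
Outer input = (K'⊕opad) ∥ H(inner) → 64 + 28 = 92 bytes.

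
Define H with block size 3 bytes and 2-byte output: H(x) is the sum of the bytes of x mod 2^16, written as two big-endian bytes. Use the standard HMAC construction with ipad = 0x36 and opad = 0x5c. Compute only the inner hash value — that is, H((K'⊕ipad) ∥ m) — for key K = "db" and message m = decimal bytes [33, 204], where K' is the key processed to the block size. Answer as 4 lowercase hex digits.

01c9

Key "db" = 64 62 is 2 bytes ≤ B = 3; zero-pad to 3 bytes: K' = 64 62 00.
K' ⊕ ipad = 52 54 36.
Inner input = 52 54 36 ∥ 21 cc.
Inner hash: sum = 82+84+54+33+204 = 457 → 01 c9.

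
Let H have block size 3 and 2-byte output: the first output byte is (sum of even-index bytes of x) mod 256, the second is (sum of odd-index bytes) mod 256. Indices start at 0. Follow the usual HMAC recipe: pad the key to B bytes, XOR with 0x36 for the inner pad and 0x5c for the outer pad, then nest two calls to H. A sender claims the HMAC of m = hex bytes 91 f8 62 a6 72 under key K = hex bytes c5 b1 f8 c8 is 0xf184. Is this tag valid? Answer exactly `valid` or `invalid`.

Key hex bytes c5 b1 f8 c8 is 4 bytes > B = 3, so hash it first: H(key) = bd 79, then zero-pad to 3 bytes: K' = bd 79 00.
K' ⊕ ipad = 8b 4f 36; K' ⊕ opad = e1 25 5c.
Inner hash: even-index sum = 607 mod 256 = 95; odd-index sum = 436 mod 256 = 180 → 5f b4.
Outer hash (recomputed tag): even-index sum = 497 mod 256 = 241; odd-index sum = 132 mod 256 = 132 → f1 84.
Recomputed tag = f184; claimed = f184 → match.

valid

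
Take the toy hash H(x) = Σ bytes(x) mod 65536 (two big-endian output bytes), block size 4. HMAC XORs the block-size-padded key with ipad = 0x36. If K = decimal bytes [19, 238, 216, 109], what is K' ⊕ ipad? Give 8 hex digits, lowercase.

25d8ee5b

Key decimal bytes [19, 238, 216, 109] = 13 ee d8 6d is exactly B = 4 bytes: K' = 13 ee d8 6d.
XOR each byte with 0x36: 13⊕36=25, ee⊕36=d8, d8⊕36=ee, 6d⊕36=5b.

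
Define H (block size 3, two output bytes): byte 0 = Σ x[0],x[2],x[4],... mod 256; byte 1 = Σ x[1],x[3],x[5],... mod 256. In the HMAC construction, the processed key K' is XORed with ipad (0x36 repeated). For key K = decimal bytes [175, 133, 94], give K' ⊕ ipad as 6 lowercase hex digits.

Key decimal bytes [175, 133, 94] = af 85 5e is exactly B = 3 bytes: K' = af 85 5e.
XOR each byte with 0x36: af⊕36=99, 85⊕36=b3, 5e⊕36=68.

99b368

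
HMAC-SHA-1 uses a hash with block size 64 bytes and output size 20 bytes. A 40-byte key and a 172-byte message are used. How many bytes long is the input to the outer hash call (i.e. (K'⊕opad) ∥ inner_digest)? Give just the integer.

84

Key is 40 ≤ 64 bytes, zero-padded: |K'| = 64.
Outer input = (K'⊕opad) ∥ H(inner) → 64 + 20 = 84 bytes.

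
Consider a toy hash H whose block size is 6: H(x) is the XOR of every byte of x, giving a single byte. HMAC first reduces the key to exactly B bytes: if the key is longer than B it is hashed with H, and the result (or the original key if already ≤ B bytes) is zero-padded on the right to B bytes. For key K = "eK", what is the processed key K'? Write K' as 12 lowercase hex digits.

654b00000000

Key "eK" = 65 4b is 2 bytes ≤ B = 6; zero-pad to 6 bytes: K' = 65 4b 00 00 00 00.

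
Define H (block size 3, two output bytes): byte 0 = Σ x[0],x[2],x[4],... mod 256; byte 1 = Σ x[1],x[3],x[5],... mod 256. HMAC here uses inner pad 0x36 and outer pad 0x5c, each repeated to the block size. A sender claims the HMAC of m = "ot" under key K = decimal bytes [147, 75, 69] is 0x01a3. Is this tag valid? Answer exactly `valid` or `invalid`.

invalid

Key decimal bytes [147, 75, 69] = 93 4b 45 is exactly B = 3 bytes: K' = 93 4b 45.
K' ⊕ ipad = a5 7d 73; K' ⊕ opad = cf 17 19.
Inner hash: even-index sum = 396 mod 256 = 140; odd-index sum = 236 mod 256 = 236 → 8c ec.
Outer hash (recomputed tag): even-index sum = 468 mod 256 = 212; odd-index sum = 163 mod 256 = 163 → d4 a3.
Recomputed tag = d4a3; claimed = 01a3 → mismatch.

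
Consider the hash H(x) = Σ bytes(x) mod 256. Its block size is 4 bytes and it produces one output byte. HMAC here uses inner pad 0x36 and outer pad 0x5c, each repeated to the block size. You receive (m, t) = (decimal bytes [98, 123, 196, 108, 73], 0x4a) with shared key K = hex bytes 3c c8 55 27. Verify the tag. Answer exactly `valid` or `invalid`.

valid

Key hex bytes 3c c8 55 27 is exactly B = 4 bytes: K' = 3c c8 55 27.
K' ⊕ ipad = 0a fe 63 11; K' ⊕ opad = 60 94 09 7b.
Inner hash: sum = 10+254+99+17+98+123+196+108+73 = 978; mod 256 = 210 → d2.
Outer hash (recomputed tag): sum = 96+148+9+123+210 = 586; mod 256 = 74 → 4a.
Recomputed tag = 4a; claimed = 4a → match.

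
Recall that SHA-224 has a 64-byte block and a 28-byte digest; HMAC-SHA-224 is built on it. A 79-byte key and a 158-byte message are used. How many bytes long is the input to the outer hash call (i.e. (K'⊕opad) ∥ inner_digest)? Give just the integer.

92

Key is 79 > 64 bytes, so it is hashed to 28 bytes then zero-padded to 64: |K'| = 64.
Outer input = (K'⊕opad) ∥ H(inner) → 64 + 28 = 92 bytes.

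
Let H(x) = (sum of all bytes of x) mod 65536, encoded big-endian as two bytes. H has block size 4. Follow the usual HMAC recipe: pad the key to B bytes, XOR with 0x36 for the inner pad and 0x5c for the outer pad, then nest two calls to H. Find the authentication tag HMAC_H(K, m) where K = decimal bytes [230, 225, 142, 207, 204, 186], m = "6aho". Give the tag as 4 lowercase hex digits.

Key decimal bytes [230, 225, 142, 207, 204, 186] = e6 e1 8e cf cc ba is 6 bytes > B = 4, so hash it first: H(key) = 04 aa, then zero-pad to 4 bytes: K' = 04 aa 00 00.
K' ⊕ ipad = 32 9c 36 36.  K' ⊕ opad = 58 f6 5c 5c.
Inner input = (K'⊕ipad) ∥ m = 32 9c 36 36 ∥ 36 61 68 6f.
Inner hash: sum = 50+156+54+54+54+97+104+111 = 680 → 02 a8.
Outer input = (K'⊕opad) ∥ inner = 58 f6 5c 5c ∥ 02 a8.
Outer hash (tag): sum = 88+246+92+92+2+168 = 688 → 02 b0.

02b0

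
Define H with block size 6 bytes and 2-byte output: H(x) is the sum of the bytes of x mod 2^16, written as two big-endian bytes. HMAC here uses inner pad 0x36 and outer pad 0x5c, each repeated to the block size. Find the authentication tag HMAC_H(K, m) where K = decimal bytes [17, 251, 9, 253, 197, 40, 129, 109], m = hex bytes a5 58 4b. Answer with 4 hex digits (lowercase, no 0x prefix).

02b3

Key decimal bytes [17, 251, 9, 253, 197, 40, 129, 109] = 11 fb 09 fd c5 28 81 6d is 8 bytes > B = 6, so hash it first: H(key) = 03 ed, then zero-pad to 6 bytes: K' = 03 ed 00 00 00 00.
K' ⊕ ipad = 35 db 36 36 36 36.  K' ⊕ opad = 5f b1 5c 5c 5c 5c.
Inner input = (K'⊕ipad) ∥ m = 35 db 36 36 36 36 ∥ a5 58 4b.
Inner hash: sum = 53+219+54+54+54+54+165+88+75 = 816 → 03 30.
Outer input = (K'⊕opad) ∥ inner = 5f b1 5c 5c 5c 5c ∥ 03 30.
Outer hash (tag): sum = 95+177+92+92+92+92+3+48 = 691 → 02 b3.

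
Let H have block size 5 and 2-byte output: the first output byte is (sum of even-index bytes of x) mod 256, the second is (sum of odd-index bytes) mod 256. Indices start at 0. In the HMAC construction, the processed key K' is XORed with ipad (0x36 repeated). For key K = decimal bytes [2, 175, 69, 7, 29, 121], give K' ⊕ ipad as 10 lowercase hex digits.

Key decimal bytes [2, 175, 69, 7, 29, 121] = 02 af 45 07 1d 79 is 6 bytes > B = 5, so hash it first: H(key) = 64 2f, then zero-pad to 5 bytes: K' = 64 2f 00 00 00.
XOR each byte with 0x36: 64⊕36=52, 2f⊕36=19, 00⊕36=36, 00⊕36=36, 00⊕36=36.

5219363636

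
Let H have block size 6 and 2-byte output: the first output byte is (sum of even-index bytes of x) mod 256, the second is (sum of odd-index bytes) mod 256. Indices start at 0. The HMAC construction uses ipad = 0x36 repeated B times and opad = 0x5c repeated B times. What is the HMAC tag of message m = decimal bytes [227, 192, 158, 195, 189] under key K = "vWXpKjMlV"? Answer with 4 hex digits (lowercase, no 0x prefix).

cc13

Key "vWXpKjMlV" = 76 57 58 70 4b 6a 4d 6c 56 is 9 bytes > B = 6, so hash it first: H(key) = bc 9d, then zero-pad to 6 bytes: K' = bc 9d 00 00 00 00.
K' ⊕ ipad = 8a ab 36 36 36 36.  K' ⊕ opad = e0 c1 5c 5c 5c 5c.
Inner input = (K'⊕ipad) ∥ m = 8a ab 36 36 36 36 ∥ e3 c0 9e c3 bd.
Inner hash: even-index sum = 820 mod 256 = 52; odd-index sum = 666 mod 256 = 154 → 34 9a.
Outer input = (K'⊕opad) ∥ inner = e0 c1 5c 5c 5c 5c ∥ 34 9a.
Outer hash (tag): even-index sum = 460 mod 256 = 204; odd-index sum = 531 mod 256 = 19 → cc 13.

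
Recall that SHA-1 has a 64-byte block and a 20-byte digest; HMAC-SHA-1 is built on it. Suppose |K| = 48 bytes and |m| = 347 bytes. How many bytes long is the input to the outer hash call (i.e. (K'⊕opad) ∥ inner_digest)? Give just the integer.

Key is 48 ≤ 64 bytes, zero-padded: |K'| = 64.
Outer input = (K'⊕opad) ∥ H(inner) → 64 + 20 = 84 bytes.

84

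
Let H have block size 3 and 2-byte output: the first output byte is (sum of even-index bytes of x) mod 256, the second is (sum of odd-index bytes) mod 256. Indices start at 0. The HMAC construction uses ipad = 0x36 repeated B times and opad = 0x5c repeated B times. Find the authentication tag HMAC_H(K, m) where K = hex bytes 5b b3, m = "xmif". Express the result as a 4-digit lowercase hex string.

Key hex bytes 5b b3 is 2 bytes ≤ B = 3; zero-pad to 3 bytes: K' = 5b b3 00.
K' ⊕ ipad = 6d 85 36.  K' ⊕ opad = 07 ef 5c.
Inner input = (K'⊕ipad) ∥ m = 6d 85 36 ∥ 78 6d 69 66.
Inner hash: even-index sum = 374 mod 256 = 118; odd-index sum = 358 mod 256 = 102 → 76 66.
Outer input = (K'⊕opad) ∥ inner = 07 ef 5c ∥ 76 66.
Outer hash (tag): even-index sum = 201 mod 256 = 201; odd-index sum = 357 mod 256 = 101 → c9 65.

c965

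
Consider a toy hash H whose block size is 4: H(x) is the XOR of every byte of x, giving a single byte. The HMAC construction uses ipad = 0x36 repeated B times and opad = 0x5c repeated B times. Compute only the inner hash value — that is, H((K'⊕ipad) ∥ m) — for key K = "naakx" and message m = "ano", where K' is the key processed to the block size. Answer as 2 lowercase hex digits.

1d

Key "naakx" = 6e 61 61 6b 78 is 5 bytes > B = 4, so hash it first: H(key) = 7d, then zero-pad to 4 bytes: K' = 7d 00 00 00.
K' ⊕ ipad = 4b 36 36 36.
Inner input = 4b 36 36 36 ∥ 61 6e 6f.
Inner hash: XOR 4b⊕36⊕36⊕36⊕61⊕6e⊕6f = 1d.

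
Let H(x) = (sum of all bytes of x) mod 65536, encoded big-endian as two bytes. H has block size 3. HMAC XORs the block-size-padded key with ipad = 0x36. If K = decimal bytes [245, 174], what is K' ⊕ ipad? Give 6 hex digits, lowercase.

Key decimal bytes [245, 174] = f5 ae is 2 bytes ≤ B = 3; zero-pad to 3 bytes: K' = f5 ae 00.
XOR each byte with 0x36: f5⊕36=c3, ae⊕36=98, 00⊕36=36.

c39836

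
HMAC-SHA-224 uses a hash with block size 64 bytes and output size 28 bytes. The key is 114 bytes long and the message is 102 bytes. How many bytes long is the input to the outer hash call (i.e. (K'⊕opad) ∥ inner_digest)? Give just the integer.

Key is 114 > 64 bytes, so it is hashed to 28 bytes then zero-padded to 64: |K'| = 64.
Outer input = (K'⊕opad) ∥ H(inner) → 64 + 28 = 92 bytes.

92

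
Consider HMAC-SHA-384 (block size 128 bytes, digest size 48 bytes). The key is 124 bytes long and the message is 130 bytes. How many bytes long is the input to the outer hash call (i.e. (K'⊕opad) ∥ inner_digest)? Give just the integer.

Key is 124 ≤ 128 bytes, zero-padded: |K'| = 128.
Outer input = (K'⊕opad) ∥ H(inner) → 128 + 48 = 176 bytes.

176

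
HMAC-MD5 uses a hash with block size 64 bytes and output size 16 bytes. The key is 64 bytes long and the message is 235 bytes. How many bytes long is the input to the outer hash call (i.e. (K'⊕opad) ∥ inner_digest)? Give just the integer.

Key is 64 ≤ 64 bytes, zero-padded: |K'| = 64.
Outer input = (K'⊕opad) ∥ H(inner) → 64 + 16 = 80 bytes.

80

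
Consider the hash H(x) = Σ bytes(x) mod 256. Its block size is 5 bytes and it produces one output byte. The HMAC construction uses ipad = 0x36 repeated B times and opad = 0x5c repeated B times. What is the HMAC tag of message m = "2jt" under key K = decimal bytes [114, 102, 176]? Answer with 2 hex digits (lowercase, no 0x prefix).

Key decimal bytes [114, 102, 176] = 72 66 b0 is 3 bytes ≤ B = 5; zero-pad to 5 bytes: K' = 72 66 b0 00 00.
K' ⊕ ipad = 44 50 86 36 36.  K' ⊕ opad = 2e 3a ec 5c 5c.
Inner input = (K'⊕ipad) ∥ m = 44 50 86 36 36 ∥ 32 6a 74.
Inner hash: sum = 68+80+134+54+54+50+106+116 = 662; mod 256 = 150 → 96.
Outer input = (K'⊕opad) ∥ inner = 2e 3a ec 5c 5c ∥ 96.
Outer hash (tag): sum = 46+58+236+92+92+150 = 674; mod 256 = 162 → a2.

a2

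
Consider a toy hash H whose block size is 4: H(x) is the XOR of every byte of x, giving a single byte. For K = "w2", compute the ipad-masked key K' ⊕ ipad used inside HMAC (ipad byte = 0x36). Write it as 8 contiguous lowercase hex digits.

Key "w2" = 77 32 is 2 bytes ≤ B = 4; zero-pad to 4 bytes: K' = 77 32 00 00.
XOR each byte with 0x36: 77⊕36=41, 32⊕36=04, 00⊕36=36, 00⊕36=36.

41043636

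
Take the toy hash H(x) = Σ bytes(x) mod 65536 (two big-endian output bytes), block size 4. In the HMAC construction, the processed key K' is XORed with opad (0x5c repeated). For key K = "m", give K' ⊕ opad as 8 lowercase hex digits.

315c5c5c

Key "m" = 6d is 1 byte ≤ B = 4; zero-pad to 4 bytes: K' = 6d 00 00 00.
XOR each byte with 0x5c: 6d⊕5c=31, 00⊕5c=5c, 00⊕5c=5c, 00⊕5c=5c.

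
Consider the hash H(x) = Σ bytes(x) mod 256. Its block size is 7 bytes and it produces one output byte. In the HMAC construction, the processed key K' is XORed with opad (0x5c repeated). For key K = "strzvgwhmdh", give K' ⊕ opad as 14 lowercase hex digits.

Key "strzvgwhmdh" = 73 74 72 7a 76 67 77 68 6d 64 68 is 11 bytes > B = 7, so hash it first: H(key) = c8, then zero-pad to 7 bytes: K' = c8 00 00 00 00 00 00.
XOR each byte with 0x5c: c8⊕5c=94, 00⊕5c=5c, 00⊕5c=5c, 00⊕5c=5c, 00⊕5c=5c, 00⊕5c=5c, 00⊕5c=5c.

945c5c5c5c5c5c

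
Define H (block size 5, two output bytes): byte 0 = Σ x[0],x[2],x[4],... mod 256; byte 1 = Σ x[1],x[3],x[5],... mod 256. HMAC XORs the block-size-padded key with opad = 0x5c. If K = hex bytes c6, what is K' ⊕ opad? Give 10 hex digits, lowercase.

9a5c5c5c5c

Key hex bytes c6 is 1 byte ≤ B = 5; zero-pad to 5 bytes: K' = c6 00 00 00 00.
XOR each byte with 0x5c: c6⊕5c=9a, 00⊕5c=5c, 00⊕5c=5c, 00⊕5c=5c, 00⊕5c=5c.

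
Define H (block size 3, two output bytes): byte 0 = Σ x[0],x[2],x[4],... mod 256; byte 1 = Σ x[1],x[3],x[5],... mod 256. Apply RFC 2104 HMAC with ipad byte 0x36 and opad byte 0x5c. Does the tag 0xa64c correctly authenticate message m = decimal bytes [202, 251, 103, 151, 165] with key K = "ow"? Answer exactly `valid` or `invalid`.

valid

Key "ow" = 6f 77 is 2 bytes ≤ B = 3; zero-pad to 3 bytes: K' = 6f 77 00.
K' ⊕ ipad = 59 41 36; K' ⊕ opad = 33 2b 5c.
Inner hash: even-index sum = 545 mod 256 = 33; odd-index sum = 535 mod 256 = 23 → 21 17.
Outer hash (recomputed tag): even-index sum = 166 mod 256 = 166; odd-index sum = 76 mod 256 = 76 → a6 4c.
Recomputed tag = a64c; claimed = a64c → match.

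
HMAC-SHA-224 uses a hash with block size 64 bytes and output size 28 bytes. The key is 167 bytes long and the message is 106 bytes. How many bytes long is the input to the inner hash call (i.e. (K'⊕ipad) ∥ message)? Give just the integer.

170

Key is 167 > 64 bytes, so it is hashed to 28 bytes then zero-padded to 64: |K'| = 64.
Inner input = (K'⊕ipad) ∥ m → 64 + 106 = 170 bytes.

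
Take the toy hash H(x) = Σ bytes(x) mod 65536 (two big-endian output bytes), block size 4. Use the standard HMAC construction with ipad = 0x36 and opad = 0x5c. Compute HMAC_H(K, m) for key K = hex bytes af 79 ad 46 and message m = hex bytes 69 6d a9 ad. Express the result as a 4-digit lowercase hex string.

Key hex bytes af 79 ad 46 is exactly B = 4 bytes: K' = af 79 ad 46.
K' ⊕ ipad = 99 4f 9b 70.  K' ⊕ opad = f3 25 f1 1a.
Inner input = (K'⊕ipad) ∥ m = 99 4f 9b 70 ∥ 69 6d a9 ad.
Inner hash: sum = 153+79+155+112+105+109+169+173 = 1055 → 04 1f.
Outer input = (K'⊕opad) ∥ inner = f3 25 f1 1a ∥ 04 1f.
Outer hash (tag): sum = 243+37+241+26+4+31 = 582 → 02 46.

0246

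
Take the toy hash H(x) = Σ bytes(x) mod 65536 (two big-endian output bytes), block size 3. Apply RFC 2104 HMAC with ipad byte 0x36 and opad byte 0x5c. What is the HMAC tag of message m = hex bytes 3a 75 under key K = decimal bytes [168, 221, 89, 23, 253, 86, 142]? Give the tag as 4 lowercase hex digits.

Key decimal bytes [168, 221, 89, 23, 253, 86, 142] = a8 dd 59 17 fd 56 8e is 7 bytes > B = 3, so hash it first: H(key) = 03 d6, then zero-pad to 3 bytes: K' = 03 d6 00.
K' ⊕ ipad = 35 e0 36.  K' ⊕ opad = 5f 8a 5c.
Inner input = (K'⊕ipad) ∥ m = 35 e0 36 ∥ 3a 75.
Inner hash: sum = 53+224+54+58+117 = 506 → 01 fa.
Outer input = (K'⊕opad) ∥ inner = 5f 8a 5c ∥ 01 fa.
Outer hash (tag): sum = 95+138+92+1+250 = 576 → 02 40.

0240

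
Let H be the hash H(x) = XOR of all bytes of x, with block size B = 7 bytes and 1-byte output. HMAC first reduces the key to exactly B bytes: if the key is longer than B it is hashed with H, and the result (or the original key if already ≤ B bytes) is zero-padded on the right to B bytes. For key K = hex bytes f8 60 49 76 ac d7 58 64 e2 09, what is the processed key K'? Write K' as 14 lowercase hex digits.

0b000000000000

|K| = 10 > B = 7, so first hash the key.
H(K): XOR f8⊕60⊕49⊕76⊕ac⊕d7⊕58⊕64⊕e2⊕09 = 0b.
Zero-pad H(K) = 0b to 7 bytes: K' = 0b 00 00 00 00 00 00.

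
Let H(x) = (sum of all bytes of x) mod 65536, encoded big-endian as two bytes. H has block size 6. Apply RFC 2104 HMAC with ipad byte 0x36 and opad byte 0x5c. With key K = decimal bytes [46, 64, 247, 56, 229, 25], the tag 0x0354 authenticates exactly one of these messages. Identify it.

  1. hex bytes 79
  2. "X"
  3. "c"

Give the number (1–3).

2

Key decimal bytes [46, 64, 247, 56, 229, 25] = 2e 40 f7 38 e5 19 is exactly B = 6 bytes: K' = 2e 40 f7 38 e5 19.
K' ⊕ ipad = 18 76 c1 0e d3 2f; K' ⊕ opad = 72 1c ab 64 b9 45.
m1: inner = H(18 76 c1 0e d3 2f 79) = 02 d8; tag = H(72 1c ab 64 b9 45 02 d8) = 0375
m2: inner = H(18 76 c1 0e d3 2f 58) = 02 b7; tag = H(72 1c ab 64 b9 45 02 b7) = 0354 ← matches
m3: inner = H(18 76 c1 0e d3 2f 63) = 02 c2; tag = H(72 1c ab 64 b9 45 02 c2) = 035f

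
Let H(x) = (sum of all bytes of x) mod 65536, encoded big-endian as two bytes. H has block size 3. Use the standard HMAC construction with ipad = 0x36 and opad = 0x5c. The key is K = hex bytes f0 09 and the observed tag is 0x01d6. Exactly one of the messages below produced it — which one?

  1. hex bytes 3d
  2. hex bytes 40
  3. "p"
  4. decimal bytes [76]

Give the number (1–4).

Key hex bytes f0 09 is 2 bytes ≤ B = 3; zero-pad to 3 bytes: K' = f0 09 00.
K' ⊕ ipad = c6 3f 36; K' ⊕ opad = ac 55 5c.
m1: inner = H(c6 3f 36 3d) = 01 78; tag = H(ac 55 5c 01 78) = 01d6 ← matches
m2: inner = H(c6 3f 36 40) = 01 7b; tag = H(ac 55 5c 01 7b) = 01d9
m3: inner = H(c6 3f 36 70) = 01 ab; tag = H(ac 55 5c 01 ab) = 0209
m4: inner = H(c6 3f 36 4c) = 01 87; tag = H(ac 55 5c 01 87) = 01e5

1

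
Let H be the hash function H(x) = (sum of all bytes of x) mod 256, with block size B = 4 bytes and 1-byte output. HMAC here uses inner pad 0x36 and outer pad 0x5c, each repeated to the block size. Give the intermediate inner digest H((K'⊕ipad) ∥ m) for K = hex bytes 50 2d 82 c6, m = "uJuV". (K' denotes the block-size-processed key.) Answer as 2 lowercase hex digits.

af

Key hex bytes 50 2d 82 c6 is exactly B = 4 bytes: K' = 50 2d 82 c6.
K' ⊕ ipad = 66 1b b4 f0.
Inner input = 66 1b b4 f0 ∥ 75 4a 75 56.
Inner hash: sum = 102+27+180+240+117+74+117+86 = 943; mod 256 = 175 → af.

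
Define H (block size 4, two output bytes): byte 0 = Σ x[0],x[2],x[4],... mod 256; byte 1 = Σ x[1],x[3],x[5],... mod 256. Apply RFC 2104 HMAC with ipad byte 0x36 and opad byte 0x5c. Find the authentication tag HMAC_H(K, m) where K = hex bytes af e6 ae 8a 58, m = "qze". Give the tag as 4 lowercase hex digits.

d47e

Key hex bytes af e6 ae 8a 58 is 5 bytes > B = 4, so hash it first: H(key) = b5 70, then zero-pad to 4 bytes: K' = b5 70 00 00.
K' ⊕ ipad = 83 46 36 36.  K' ⊕ opad = e9 2c 5c 5c.
Inner input = (K'⊕ipad) ∥ m = 83 46 36 36 ∥ 71 7a 65.
Inner hash: even-index sum = 399 mod 256 = 143; odd-index sum = 246 mod 256 = 246 → 8f f6.
Outer input = (K'⊕opad) ∥ inner = e9 2c 5c 5c ∥ 8f f6.
Outer hash (tag): even-index sum = 468 mod 256 = 212; odd-index sum = 382 mod 256 = 126 → d4 7e.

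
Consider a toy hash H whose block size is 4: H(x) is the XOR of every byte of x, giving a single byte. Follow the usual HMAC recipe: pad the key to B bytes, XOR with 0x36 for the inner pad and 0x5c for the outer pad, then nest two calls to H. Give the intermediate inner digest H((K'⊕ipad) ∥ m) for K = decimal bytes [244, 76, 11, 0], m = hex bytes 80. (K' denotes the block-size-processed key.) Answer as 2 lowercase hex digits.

33

Key decimal bytes [244, 76, 11, 0] = f4 4c 0b 00 is exactly B = 4 bytes: K' = f4 4c 0b 00.
K' ⊕ ipad = c2 7a 3d 36.
Inner input = c2 7a 3d 36 ∥ 80.
Inner hash: XOR c2⊕7a⊕3d⊕36⊕80 = 33.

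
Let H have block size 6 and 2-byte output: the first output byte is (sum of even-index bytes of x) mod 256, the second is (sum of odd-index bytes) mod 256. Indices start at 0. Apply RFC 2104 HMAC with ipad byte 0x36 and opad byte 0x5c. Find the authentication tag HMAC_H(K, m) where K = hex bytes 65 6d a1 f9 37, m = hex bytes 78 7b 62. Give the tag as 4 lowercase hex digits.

660d

Key hex bytes 65 6d a1 f9 37 is 5 bytes ≤ B = 6; zero-pad to 6 bytes: K' = 65 6d a1 f9 37 00.
K' ⊕ ipad = 53 5b 97 cf 01 36.  K' ⊕ opad = 39 31 fd a5 6b 5c.
Inner input = (K'⊕ipad) ∥ m = 53 5b 97 cf 01 36 ∥ 78 7b 62.
Inner hash: even-index sum = 453 mod 256 = 197; odd-index sum = 475 mod 256 = 219 → c5 db.
Outer input = (K'⊕opad) ∥ inner = 39 31 fd a5 6b 5c ∥ c5 db.
Outer hash (tag): even-index sum = 614 mod 256 = 102; odd-index sum = 525 mod 256 = 13 → 66 0d.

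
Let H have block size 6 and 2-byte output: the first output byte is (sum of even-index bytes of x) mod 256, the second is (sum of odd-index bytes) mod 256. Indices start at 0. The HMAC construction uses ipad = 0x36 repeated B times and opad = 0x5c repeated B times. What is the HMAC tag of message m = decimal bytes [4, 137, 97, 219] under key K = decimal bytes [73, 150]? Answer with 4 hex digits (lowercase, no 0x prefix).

1df2

Key decimal bytes [73, 150] = 49 96 is 2 bytes ≤ B = 6; zero-pad to 6 bytes: K' = 49 96 00 00 00 00.
K' ⊕ ipad = 7f a0 36 36 36 36.  K' ⊕ opad = 15 ca 5c 5c 5c 5c.
Inner input = (K'⊕ipad) ∥ m = 7f a0 36 36 36 36 ∥ 04 89 61 db.
Inner hash: even-index sum = 336 mod 256 = 80; odd-index sum = 624 mod 256 = 112 → 50 70.
Outer input = (K'⊕opad) ∥ inner = 15 ca 5c 5c 5c 5c ∥ 50 70.
Outer hash (tag): even-index sum = 285 mod 256 = 29; odd-index sum = 498 mod 256 = 242 → 1d f2.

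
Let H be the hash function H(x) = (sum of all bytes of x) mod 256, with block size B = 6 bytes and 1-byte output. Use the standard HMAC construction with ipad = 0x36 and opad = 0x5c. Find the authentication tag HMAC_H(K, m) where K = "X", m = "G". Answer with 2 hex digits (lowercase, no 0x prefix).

Key "X" = 58 is 1 byte ≤ B = 6; zero-pad to 6 bytes: K' = 58 00 00 00 00 00.
K' ⊕ ipad = 6e 36 36 36 36 36.  K' ⊕ opad = 04 5c 5c 5c 5c 5c.
Inner input = (K'⊕ipad) ∥ m = 6e 36 36 36 36 36 ∥ 47.
Inner hash: sum = 110+54+54+54+54+54+71 = 451; mod 256 = 195 → c3.
Outer input = (K'⊕opad) ∥ inner = 04 5c 5c 5c 5c 5c ∥ c3.
Outer hash (tag): sum = 4+92+92+92+92+92+195 = 659; mod 256 = 147 → 93.

93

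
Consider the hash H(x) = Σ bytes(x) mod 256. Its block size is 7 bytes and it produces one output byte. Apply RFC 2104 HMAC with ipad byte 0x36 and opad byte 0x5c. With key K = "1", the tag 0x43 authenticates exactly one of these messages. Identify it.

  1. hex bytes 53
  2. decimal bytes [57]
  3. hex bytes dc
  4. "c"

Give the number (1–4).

4

Key "1" = 31 is 1 byte ≤ B = 7; zero-pad to 7 bytes: K' = 31 00 00 00 00 00 00.
K' ⊕ ipad = 07 36 36 36 36 36 36; K' ⊕ opad = 6d 5c 5c 5c 5c 5c 5c.
m1: inner = H(07 36 36 36 36 36 36 53) = 9e; tag = H(6d 5c 5c 5c 5c 5c 5c 9e) = 33
m2: inner = H(07 36 36 36 36 36 36 39) = 84; tag = H(6d 5c 5c 5c 5c 5c 5c 84) = 19
m3: inner = H(07 36 36 36 36 36 36 dc) = 27; tag = H(6d 5c 5c 5c 5c 5c 5c 27) = bc
m4: inner = H(07 36 36 36 36 36 36 63) = ae; tag = H(6d 5c 5c 5c 5c 5c 5c ae) = 43 ← matches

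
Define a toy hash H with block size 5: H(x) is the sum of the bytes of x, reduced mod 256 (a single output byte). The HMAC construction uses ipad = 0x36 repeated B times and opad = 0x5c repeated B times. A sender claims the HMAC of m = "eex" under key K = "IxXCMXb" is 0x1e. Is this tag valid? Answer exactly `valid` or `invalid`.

valid

Key "IxXCMXb" = 49 78 58 43 4d 58 62 is 7 bytes > B = 5, so hash it first: H(key) = 63, then zero-pad to 5 bytes: K' = 63 00 00 00 00.
K' ⊕ ipad = 55 36 36 36 36; K' ⊕ opad = 3f 5c 5c 5c 5c.
Inner hash: sum = 85+54+54+54+54+101+101+120 = 623; mod 256 = 111 → 6f.
Outer hash (recomputed tag): sum = 63+92+92+92+92+111 = 542; mod 256 = 30 → 1e.
Recomputed tag = 1e; claimed = 1e → match.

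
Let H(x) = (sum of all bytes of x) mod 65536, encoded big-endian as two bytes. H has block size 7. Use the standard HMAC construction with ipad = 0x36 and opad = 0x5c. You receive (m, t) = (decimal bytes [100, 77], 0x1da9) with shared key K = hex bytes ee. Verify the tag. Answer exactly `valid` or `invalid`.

invalid

Key hex bytes ee is 1 byte ≤ B = 7; zero-pad to 7 bytes: K' = ee 00 00 00 00 00 00.
K' ⊕ ipad = d8 36 36 36 36 36 36; K' ⊕ opad = b2 5c 5c 5c 5c 5c 5c.
Inner hash: sum = 216+54+54+54+54+54+54+100+77 = 717 → 02 cd.
Outer hash (recomputed tag): sum = 178+92+92+92+92+92+92+2+205 = 937 → 03 a9.
Recomputed tag = 03a9; claimed = 1da9 → mismatch.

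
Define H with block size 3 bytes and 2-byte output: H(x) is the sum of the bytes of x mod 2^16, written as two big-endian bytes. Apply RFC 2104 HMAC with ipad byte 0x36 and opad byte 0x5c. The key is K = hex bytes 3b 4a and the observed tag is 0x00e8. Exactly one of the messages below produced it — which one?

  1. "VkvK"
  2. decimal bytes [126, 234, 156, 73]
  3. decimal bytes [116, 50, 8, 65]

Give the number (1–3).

Key hex bytes 3b 4a is 2 bytes ≤ B = 3; zero-pad to 3 bytes: K' = 3b 4a 00.
K' ⊕ ipad = 0d 7c 36; K' ⊕ opad = 67 16 5c.
m1: inner = H(0d 7c 36 56 6b 76 4b) = 02 41; tag = H(67 16 5c 02 41) = 011c
m2: inner = H(0d 7c 36 7e ea 9c 49) = 03 0c; tag = H(67 16 5c 03 0c) = 00e8 ← matches
m3: inner = H(0d 7c 36 74 32 08 41) = 01 ae; tag = H(67 16 5c 01 ae) = 0188

2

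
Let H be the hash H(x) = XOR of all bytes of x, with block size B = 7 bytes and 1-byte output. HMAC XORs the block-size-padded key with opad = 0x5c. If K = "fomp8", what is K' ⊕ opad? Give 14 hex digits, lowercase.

3a33312c645c5c

Key "fomp8" = 66 6f 6d 70 38 is 5 bytes ≤ B = 7; zero-pad to 7 bytes: K' = 66 6f 6d 70 38 00 00.
XOR each byte with 0x5c: 66⊕5c=3a, 6f⊕5c=33, 6d⊕5c=31, 70⊕5c=2c, 38⊕5c=64, 00⊕5c=5c, 00⊕5c=5c.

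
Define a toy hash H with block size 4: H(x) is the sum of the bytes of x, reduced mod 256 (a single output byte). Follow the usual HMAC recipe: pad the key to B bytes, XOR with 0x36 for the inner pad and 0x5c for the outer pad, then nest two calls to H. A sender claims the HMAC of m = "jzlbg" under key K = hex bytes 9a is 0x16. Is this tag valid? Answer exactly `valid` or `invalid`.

invalid

Key hex bytes 9a is 1 byte ≤ B = 4; zero-pad to 4 bytes: K' = 9a 00 00 00.
K' ⊕ ipad = ac 36 36 36; K' ⊕ opad = c6 5c 5c 5c.
Inner hash: sum = 172+54+54+54+106+122+108+98+103 = 871; mod 256 = 103 → 67.
Outer hash (recomputed tag): sum = 198+92+92+92+103 = 577; mod 256 = 65 → 41.
Recomputed tag = 41; claimed = 16 → mismatch.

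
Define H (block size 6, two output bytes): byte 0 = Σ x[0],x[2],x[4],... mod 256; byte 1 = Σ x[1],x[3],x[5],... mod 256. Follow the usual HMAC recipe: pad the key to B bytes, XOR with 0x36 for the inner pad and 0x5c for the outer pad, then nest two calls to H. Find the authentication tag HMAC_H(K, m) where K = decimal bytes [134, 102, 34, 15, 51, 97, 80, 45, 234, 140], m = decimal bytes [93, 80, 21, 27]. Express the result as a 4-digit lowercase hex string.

Key decimal bytes [134, 102, 34, 15, 51, 97, 80, 45, 234, 140] = 86 66 22 0f 33 61 50 2d ea 8c is 10 bytes > B = 6, so hash it first: H(key) = 15 8f, then zero-pad to 6 bytes: K' = 15 8f 00 00 00 00.
K' ⊕ ipad = 23 b9 36 36 36 36.  K' ⊕ opad = 49 d3 5c 5c 5c 5c.
Inner input = (K'⊕ipad) ∥ m = 23 b9 36 36 36 36 ∥ 5d 50 15 1b.
Inner hash: even-index sum = 257 mod 256 = 1; odd-index sum = 400 mod 256 = 144 → 01 90.
Outer input = (K'⊕opad) ∥ inner = 49 d3 5c 5c 5c 5c ∥ 01 90.
Outer hash (tag): even-index sum = 258 mod 256 = 2; odd-index sum = 539 mod 256 = 27 → 02 1b.

021b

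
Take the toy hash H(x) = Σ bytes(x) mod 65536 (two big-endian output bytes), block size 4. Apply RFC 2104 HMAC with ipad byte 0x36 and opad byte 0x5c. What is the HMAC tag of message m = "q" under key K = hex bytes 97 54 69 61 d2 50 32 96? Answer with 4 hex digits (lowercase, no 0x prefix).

Key hex bytes 97 54 69 61 d2 50 32 96 is 8 bytes > B = 4, so hash it first: H(key) = 03 9f, then zero-pad to 4 bytes: K' = 03 9f 00 00.
K' ⊕ ipad = 35 a9 36 36.  K' ⊕ opad = 5f c3 5c 5c.
Inner input = (K'⊕ipad) ∥ m = 35 a9 36 36 ∥ 71.
Inner hash: sum = 53+169+54+54+113 = 443 → 01 bb.
Outer input = (K'⊕opad) ∥ inner = 5f c3 5c 5c ∥ 01 bb.
Outer hash (tag): sum = 95+195+92+92+1+187 = 662 → 02 96.

0296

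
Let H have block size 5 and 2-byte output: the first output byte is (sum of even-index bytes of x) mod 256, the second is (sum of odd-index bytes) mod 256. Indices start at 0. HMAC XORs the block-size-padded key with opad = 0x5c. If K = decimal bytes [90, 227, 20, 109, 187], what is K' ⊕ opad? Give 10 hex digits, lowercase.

Key decimal bytes [90, 227, 20, 109, 187] = 5a e3 14 6d bb is exactly B = 5 bytes: K' = 5a e3 14 6d bb.
XOR each byte with 0x5c: 5a⊕5c=06, e3⊕5c=bf, 14⊕5c=48, 6d⊕5c=31, bb⊕5c=e7.

06bf4831e7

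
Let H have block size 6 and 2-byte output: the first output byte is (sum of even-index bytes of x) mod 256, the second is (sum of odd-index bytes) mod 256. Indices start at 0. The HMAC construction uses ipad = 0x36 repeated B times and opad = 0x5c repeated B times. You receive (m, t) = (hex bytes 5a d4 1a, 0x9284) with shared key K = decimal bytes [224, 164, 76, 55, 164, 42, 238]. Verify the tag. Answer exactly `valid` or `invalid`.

invalid

Key decimal bytes [224, 164, 76, 55, 164, 42, 238] = e0 a4 4c 37 a4 2a ee is 7 bytes > B = 6, so hash it first: H(key) = be 05, then zero-pad to 6 bytes: K' = be 05 00 00 00 00.
K' ⊕ ipad = 88 33 36 36 36 36; K' ⊕ opad = e2 59 5c 5c 5c 5c.
Inner hash: even-index sum = 360 mod 256 = 104; odd-index sum = 371 mod 256 = 115 → 68 73.
Outer hash (recomputed tag): even-index sum = 514 mod 256 = 2; odd-index sum = 388 mod 256 = 132 → 02 84.
Recomputed tag = 0284; claimed = 9284 → mismatch.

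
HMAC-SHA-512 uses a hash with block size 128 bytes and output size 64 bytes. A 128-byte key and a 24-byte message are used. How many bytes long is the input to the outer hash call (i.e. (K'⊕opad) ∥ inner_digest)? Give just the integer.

192

Key is 128 ≤ 128 bytes, zero-padded: |K'| = 128.
Outer input = (K'⊕opad) ∥ H(inner) → 128 + 64 = 192 bytes.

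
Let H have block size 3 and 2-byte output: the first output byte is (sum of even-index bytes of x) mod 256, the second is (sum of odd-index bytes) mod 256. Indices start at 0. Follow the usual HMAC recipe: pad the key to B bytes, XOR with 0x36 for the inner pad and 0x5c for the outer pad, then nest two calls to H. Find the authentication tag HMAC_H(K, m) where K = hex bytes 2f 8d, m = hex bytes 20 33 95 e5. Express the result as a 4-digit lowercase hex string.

3f38

Key hex bytes 2f 8d is 2 bytes ≤ B = 3; zero-pad to 3 bytes: K' = 2f 8d 00.
K' ⊕ ipad = 19 bb 36.  K' ⊕ opad = 73 d1 5c.
Inner input = (K'⊕ipad) ∥ m = 19 bb 36 ∥ 20 33 95 e5.
Inner hash: even-index sum = 359 mod 256 = 103; odd-index sum = 368 mod 256 = 112 → 67 70.
Outer input = (K'⊕opad) ∥ inner = 73 d1 5c ∥ 67 70.
Outer hash (tag): even-index sum = 319 mod 256 = 63; odd-index sum = 312 mod 256 = 56 → 3f 38.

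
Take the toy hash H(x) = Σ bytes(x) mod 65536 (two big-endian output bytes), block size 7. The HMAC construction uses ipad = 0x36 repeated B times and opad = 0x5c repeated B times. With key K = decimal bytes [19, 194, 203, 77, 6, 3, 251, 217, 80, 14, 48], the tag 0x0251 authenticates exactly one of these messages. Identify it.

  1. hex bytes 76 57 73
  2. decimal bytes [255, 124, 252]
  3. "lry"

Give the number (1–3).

2

Key decimal bytes [19, 194, 203, 77, 6, 3, 251, 217, 80, 14, 48] = 13 c2 cb 4d 06 03 fb d9 50 0e 30 is 11 bytes > B = 7, so hash it first: H(key) = 04 58, then zero-pad to 7 bytes: K' = 04 58 00 00 00 00 00.
K' ⊕ ipad = 32 6e 36 36 36 36 36; K' ⊕ opad = 58 04 5c 5c 5c 5c 5c.
m1: inner = H(32 6e 36 36 36 36 36 76 57 73) = 02 ee; tag = H(58 04 5c 5c 5c 5c 5c 02 ee) = 0318
m2: inner = H(32 6e 36 36 36 36 36 ff 7c fc) = 04 25; tag = H(58 04 5c 5c 5c 5c 5c 04 25) = 0251 ← matches
m3: inner = H(32 6e 36 36 36 36 36 6c 72 79) = 03 05; tag = H(58 04 5c 5c 5c 5c 5c 03 05) = 0230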